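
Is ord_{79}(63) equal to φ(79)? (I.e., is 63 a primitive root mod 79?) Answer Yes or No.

φ(79) = 79 − 1 = 78 = 2 · 3 · 13.
An element g generates (Z/79Z)^× iff g^(78/q) ≢ 1 (mod 79) for each prime q ∈ {2, 3, 13}.
63^39 ≡ 78 (mod 79)  [q = 2: ≢ 1 ✓]
63^26 ≡ 23 (mod 79)  [q = 3: ≢ 1 ✓]
63^6 ≡ 65 (mod 79)  [q = 13: ≢ 1 ✓]
All checks pass, so 63 has order 78 and is a primitive root modulo 79.

Yes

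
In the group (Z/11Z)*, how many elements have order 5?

4

φ(11) = 11 − 1 = 10 = 2 · 5.
(Z/11Z)^× is cyclic (|G| = 10); a cyclic group of order m has exactly φ(d) elements of each order d | m, and none otherwise.
5 | 10, and φ(5) = 5 − 1 = 4.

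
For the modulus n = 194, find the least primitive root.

5

φ(194) = φ(2)·φ(97) = 1·96 = 96 = 2^5 · 3.
g is a primitive root iff g^(96/q) ≢ 1 (mod 194) for each prime q ∈ {2, 3}.
g = 2: gcd(2, 194) = 2 > 1, not a unit — skip.
g = 3: 3^48 ≡ 1 — hits 1, so not a primitive root.
g = 4: gcd(4, 194) = 2 > 1, not a unit — skip.
g = 5: 5^48 ≡ 193; 5^32 ≡ 35 — none is 1, so 5 is a primitive root.
So 5 is the smallest generator of (Z/194Z)^×.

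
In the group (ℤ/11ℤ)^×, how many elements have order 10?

φ(11) = 11 − 1 = 10 = 2 · 5.
In a cyclic group of order 10, there are φ(d) elements of order d for each divisor d of 10, and zero for non-divisors.
10 = 2 · 5 divides 10, and φ(10) = 4.

4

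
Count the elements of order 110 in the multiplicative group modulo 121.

40

φ(121) = φ(11^2) = 11·(11−1) = 110 = 2 · 5 · 11.
Since (Z/121Z)^× is cyclic of order 110, the number of elements of order d is φ(d) when d | 110 and 0 otherwise.
110 = 2 · 5 · 11 divides 110, and φ(110) = 40.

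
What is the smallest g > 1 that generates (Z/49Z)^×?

3

φ(49) = φ(7^2) = 7·(7−1) = 42 = 2 · 3 · 7.
g is a primitive root iff g^(42/q) ≢ 1 (mod 49) for each prime q ∈ {2, 3, 7}.
g = 2: 2^21 ≡ 1 — hits 1, so not a primitive root.
g = 3: 3^21 ≡ 48; 3^14 ≡ 30; 3^6 ≡ 43 — none is 1, so 3 is a primitive root.
Hence the least primitive root of 49 is 3.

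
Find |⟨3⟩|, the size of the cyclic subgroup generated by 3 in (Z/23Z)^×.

11

By Lagrange's theorem, ord_23(3) divides φ(23) = 23 − 1 = 22 = 2 · 11.
Divisors of 22: 1, 2, 11, 22.
Compute 3^d (mod 23) for the divisors d until we hit 1:
3^1 ≡ 3 (mod 23)
3^2 ≡ 9 (mod 23)
3^11 ≡ 1 (mod 23) ✓
So ord_23(3) = 11.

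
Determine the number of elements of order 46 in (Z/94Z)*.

22

φ(94) = φ(2)·φ(47) = 1·46 = 46 = 2 · 23.
In a cyclic group of order 46, there are φ(d) elements of order d for each divisor d of 46, and zero for non-divisors.
46 = 2 · 23 divides 46, and φ(46) = 22.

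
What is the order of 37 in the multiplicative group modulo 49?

By Lagrange's theorem, ord_49(37) divides φ(49) = φ(7^2) = 7·(7−1) = 42 = 2 · 3 · 7.
Divisors of 42: 1, 2, 3, 6, 7, 14, 21, 42.
Evaluate successive powers at the divisors of 42:
37^1 ≡ 37
37^2 ≡ 46
37^3 ≡ 36
37^6 ≡ 22
37^7 ≡ 30
37^14 ≡ 18
37^21 ≡ 1
So ord_49(37) = 21.

21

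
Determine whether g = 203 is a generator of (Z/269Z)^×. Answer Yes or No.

φ(269) = 269 − 1 = 268 = 2^2 · 67.
An element g generates (Z/269Z)^× iff g^(268/q) ≢ 1 (mod 269) for each prime q ∈ {2, 67}.
203^134 ≡ 1 (mod 269)  [q = 2: ≡ 1 ✗]
203^4 ≡ 14 (mod 269)  [q = 67: ≢ 1 ✓]
Since 203^134 ≡ 1, the order of 203 divides 134 < 268, so 203 is not a primitive root.

No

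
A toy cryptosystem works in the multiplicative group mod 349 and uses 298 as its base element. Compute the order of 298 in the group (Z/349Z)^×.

174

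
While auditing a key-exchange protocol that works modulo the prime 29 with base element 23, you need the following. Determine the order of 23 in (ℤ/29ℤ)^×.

7

ord(23) | φ(29) = 29 − 1 = 28 = 2^2 · 7.
Divisors of 28: 1, 2, 4, 7, 14, 28.
Check 23^d mod 29 for each divisor in increasing order:
23^1 ≡ 23 (mod 29)
23^2 ≡ 7 (mod 29)
23^4 ≡ 20 (mod 29)
23^7 ≡ 1 (mod 29) ✓
So ord_29(23) = 7.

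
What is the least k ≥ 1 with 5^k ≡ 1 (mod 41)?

20

Since 5 ∈ (Z/41Z)^×, its order divides φ(41) = 41 − 1 = 40 = 2^3 · 5.
Divisors of 40: 1, 2, 4, 5, 8, 10, 20, 40.
Test each divisor d:
5^1 ≡ 5 (mod 41)
5^2 ≡ 25 (mod 41)
5^4 ≡ 10 (mod 41)
5^5 ≡ 9 (mod 41)
5^8 ≡ 18 (mod 41)
5^10 ≡ 40 (mod 41)
5^20 ≡ 1 (mod 41) ✓
So ord_41(5) = 20.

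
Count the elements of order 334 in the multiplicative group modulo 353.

0

φ(353) = 353 − 1 = 352 = 2^5 · 11.
Since (Z/353Z)^× is cyclic of order 352, the number of elements of order d is φ(d) when d | 352 and 0 otherwise.
Here 352 is not a multiple of 334, so there are no elements of order 334.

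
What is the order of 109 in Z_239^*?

119

Since 109 ∈ (Z/239Z)^×, its order divides φ(239) = 239 − 1 = 238 = 2 · 7 · 17.
Divisors of 238: 1, 2, 7, 14, 17, 34, 119, 238.
Evaluate successive powers at the divisors of 238:
109^1 ≡ 109 (mod 239)
109^2 ≡ 170 (mod 239)
109^7 ≡ 216 (mod 239)
109^14 ≡ 51 (mod 239)
109^17 ≡ 24 (mod 239)
109^34 ≡ 98 (mod 239)
109^119 ≡ 1 (mod 239) ✓
So ord_239(109) = 119.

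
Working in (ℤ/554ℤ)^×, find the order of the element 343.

46

The order of 343 must divide φ(554) = φ(2)·φ(277) = 1·276 = 276 = 2^2 · 3 · 23.
Divisors of 276: 1, 2, 3, 4, 6, 12, 23, 46, 69, 92, 138, 276.
Evaluate successive powers at the divisors of 276:
343^1 ≡ 343 (mod 554)
343^2 ≡ 201 (mod 554)
343^3 ≡ 247 (mod 554)
343^4 ≡ 513 (mod 554)
343^6 ≡ 69 (mod 554)
343^12 ≡ 329 (mod 554)
343^23 ≡ 553 (mod 554)
343^46 ≡ 1 (mod 554) ✓
Therefore the multiplicative order of 343 modulo 554 is 46.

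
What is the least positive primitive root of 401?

φ(401) = 401 − 1 = 400 = 2^4 · 5^2.
g is a primitive root iff g^(400/q) ≢ 1 (mod 401) for each prime q ∈ {2, 5}.
g = 2: 2^200 ≡ 1 — hits 1, so not a primitive root.
g = 3: 3^200 ≡ 400; 3^80 ≡ 72 — none is 1, so 3 is a primitive root.
Hence the least primitive root of 401 is 3.

3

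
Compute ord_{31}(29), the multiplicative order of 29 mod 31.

10

By Lagrange's theorem, ord_31(29) divides φ(31) = 31 − 1 = 30 = 2 · 3 · 5.
Divisors of 30: 1, 2, 3, 5, 6, 10, 15, 30.
Check 29^d mod 31 for each divisor in increasing order:
29^1 ≡ 29 (mod 31)
29^2 ≡ 4 (mod 31)
29^3 ≡ 23 (mod 31)
29^5 ≡ 30 (mod 31)
29^6 ≡ 2 (mod 31)
29^10 ≡ 1 (mod 31) ✓
So ord_31(29) = 10.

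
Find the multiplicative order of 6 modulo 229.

228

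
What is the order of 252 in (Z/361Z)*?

171

ord(252) | φ(361) = φ(19^2) = 19·(19−1) = 342 = 2 · 3^2 · 19.
Divisors of 342: 1, 2, 3, 6, 9, 18, 19, 38, 57, 114, 171, 342.
Evaluate successive powers at the divisors of 342:
252^1 ≡ 252 (mod 361)
252^2 ≡ 329 (mod 361)
252^3 ≡ 239 (mod 361)
252^6 ≡ 83 (mod 361)
252^9 ≡ 343 (mod 361)
252^18 ≡ 324 (mod 361)
252^19 ≡ 62 (mod 361)
252^38 ≡ 234 (mod 361)
252^57 ≡ 68 (mod 361)
252^114 ≡ 292 (mod 361)
252^171 ≡ 1 (mod 361) ✓
Hence ord(252) = 171.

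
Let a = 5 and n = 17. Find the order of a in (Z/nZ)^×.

16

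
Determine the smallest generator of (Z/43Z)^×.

φ(43) = 43 − 1 = 42 = 2 · 3 · 7.
g is a primitive root iff g^(42/q) ≢ 1 (mod 43) for each prime q ∈ {2, 3, 7}.
g = 2: 2^21 ≡ 42; 2^14 ≡ 1 — hits 1, so not a primitive root.
g = 3: 3^21 ≡ 42; 3^14 ≡ 36; 3^6 ≡ 41 — none is 1, so 3 is a primitive root.
So 3 is the smallest generator of (Z/43Z)^×.

3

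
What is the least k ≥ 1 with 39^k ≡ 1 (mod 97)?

96

ord(39) | φ(97) = 97 − 1 = 96 = 2^5 · 3.
Divisors of 96: 1, 2, 3, 4, 6, 8, 12, 16, 24, 32, 48, 96.
Check 39^d mod 97 for each divisor in increasing order:
39^1 ≡ 39 (mod 97)
39^2 ≡ 66 (mod 97)
39^3 ≡ 52 (mod 97)
39^4 ≡ 88 (mod 97)
39^6 ≡ 85 (mod 97)
39^8 ≡ 81 (mod 97)
39^12 ≡ 47 (mod 97)
39^16 ≡ 62 (mod 97)
39^24 ≡ 75 (mod 97)
39^32 ≡ 61 (mod 97)
39^48 ≡ 96 (mod 97)
39^96 ≡ 1 (mod 97) ✓
Therefore the multiplicative order of 39 modulo 97 is 96.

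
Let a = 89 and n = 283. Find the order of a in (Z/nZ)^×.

141

The order of 89 must divide φ(283) = 283 − 1 = 282 = 2 · 3 · 47.
Divisors of 282: 1, 2, 3, 6, 47, 94, 141, 282.
Compute 89^d (mod 283) for the divisors d until we hit 1:
89^1 ≡ 89 (mod 283)
89^2 ≡ 280 (mod 283)
89^3 ≡ 16 (mod 283)
89^6 ≡ 256 (mod 283)
89^47 ≡ 238 (mod 283)
89^94 ≡ 44 (mod 283)
89^141 ≡ 1 (mod 283) ✓
So ord_283(89) = 141.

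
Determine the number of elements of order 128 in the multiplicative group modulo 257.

64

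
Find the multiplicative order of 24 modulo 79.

6

Since 24 ∈ (Z/79Z)^×, its order divides φ(79) = 79 − 1 = 78 = 2 · 3 · 13.
Divisors of 78: 1, 2, 3, 6, 13, 26, 39, 78.
Compute 24^d (mod 79) for the divisors d until we hit 1:
24^1 ≡ 24 (mod 79)
24^2 ≡ 23 (mod 79)
24^3 ≡ 78 (mod 79)
24^6 ≡ 1 (mod 79) ✓
Hence ord(24) = 6.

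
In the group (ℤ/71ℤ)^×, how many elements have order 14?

6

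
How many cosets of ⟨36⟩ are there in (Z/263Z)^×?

2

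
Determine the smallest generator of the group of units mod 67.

2

φ(67) = 67 − 1 = 66 = 2 · 3 · 11.
g is a primitive root iff g^(66/q) ≢ 1 (mod 67) for each prime q ∈ {2, 3, 11}.
g = 2: 2^33 ≡ 66; 2^22 ≡ 37; 2^6 ≡ 64 — none is 1, so 2 is a primitive root.
The smallest primitive root modulo 67 is 2.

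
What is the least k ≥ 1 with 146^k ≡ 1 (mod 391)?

176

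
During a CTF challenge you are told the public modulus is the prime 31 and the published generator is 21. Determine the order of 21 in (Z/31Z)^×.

30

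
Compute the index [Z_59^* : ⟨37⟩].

By Lagrange's theorem, ord_59(37) divides φ(59) = 59 − 1 = 58 = 2 · 29.
Divisors of 58: 1, 2, 29, 58.
Compute 37^d (mod 59) for the divisors d until we hit 1:
37^1 ≡ 37 (mod 59)
37^2 ≡ 12 (mod 59)
37^29 ≡ 58 (mod 59)
37^58 ≡ 1 (mod 59) ✓
Thus |⟨37⟩| = ord(37) = 58.
[(Z/59Z)^× : ⟨37⟩] = 58/58 = 1.

1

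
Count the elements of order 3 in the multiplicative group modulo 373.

φ(373) = 373 − 1 = 372 = 2^2 · 3 · 31.
Since (Z/373Z)^× is cyclic of order 372, the number of elements of order d is φ(d) when d | 372 and 0 otherwise.
3 | 372, and φ(3) = 3 − 1 = 2.

2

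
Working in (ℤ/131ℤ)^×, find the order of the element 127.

130

The order of 127 must divide φ(131) = 131 − 1 = 130 = 2 · 5 · 13.
Divisors of 130: 1, 2, 5, 10, 13, 26, 65, 130.
Compute 127^d (mod 131) for the divisors d until we hit 1:
127^1 ≡ 127
127^2 ≡ 16
127^5 ≡ 24
127^10 ≡ 52
127^13 ≡ 78
127^26 ≡ 58
127^65 ≡ 130
127^130 ≡ 1
Therefore the multiplicative order of 127 modulo 131 is 130.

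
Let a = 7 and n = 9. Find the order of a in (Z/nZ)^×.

The order of 7 must divide φ(9) = φ(3^2) = 3·(3−1) = 6 = 2 · 3.
Divisors of 6: 1, 2, 3, 6.
Evaluate successive powers at the divisors of 6:
7^1 ≡ 7
7^2 ≡ 4
7^3 ≡ 1
Hence ord(7) = 3.

3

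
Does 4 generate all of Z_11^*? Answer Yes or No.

No

φ(11) = 11 − 1 = 10 = 2 · 5.
4 is a primitive root mod 11 iff 4^(φ(11)/q) ≢ 1 for every prime q | φ(11), i.e. q ∈ {2, 5}.
4^5 ≡ 1 (mod 11)  [q = 2: ≡ 1 ✗]
4^2 ≡ 5 (mod 11)  [q = 5: ≢ 1 ✓]
The check at q = 2 fails, so 4 generates a proper subgroup.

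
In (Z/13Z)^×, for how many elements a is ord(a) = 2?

1

φ(13) = 13 − 1 = 12 = 2^2 · 3.
(Z/13Z)^× is cyclic (|G| = 12); a cyclic group of order m has exactly φ(d) elements of each order d | m, and none otherwise.
2 | 12, and φ(2) = 2 − 1 = 1.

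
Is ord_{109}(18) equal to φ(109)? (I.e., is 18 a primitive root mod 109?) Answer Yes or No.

φ(109) = 109 − 1 = 108 = 2^2 · 3^3.
18 is a primitive root mod 109 iff 18^(φ(109)/q) ≢ 1 for every prime q | φ(109), i.e. q ∈ {2, 3}.
18^54 ≡ 108 (mod 109)  [q = 2: ≢ 1 ✓]
18^36 ≡ 45 (mod 109)  [q = 3: ≢ 1 ✓]
None equal 1, so ord_109(18) = 108: 18 is a primitive root.

Yes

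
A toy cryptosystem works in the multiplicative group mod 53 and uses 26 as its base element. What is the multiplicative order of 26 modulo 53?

52

The order of 26 must divide φ(53) = 53 − 1 = 52 = 2^2 · 13.
Divisors of 52: 1, 2, 4, 13, 26, 52.
Test each divisor d:
26^1 ≡ 26
26^2 ≡ 40
26^4 ≡ 10
26^13 ≡ 30
26^26 ≡ 52
26^52 ≡ 1
Hence ord(26) = 52.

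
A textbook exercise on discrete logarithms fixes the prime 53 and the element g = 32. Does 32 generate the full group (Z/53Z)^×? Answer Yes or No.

Yes

φ(53) = 53 − 1 = 52 = 2^2 · 13.
An element g generates (Z/53Z)^× iff g^(52/q) ≢ 1 (mod 53) for each prime q ∈ {2, 13}.
32^26 ≡ 52 (mod 53)  [q = 2: ≢ 1 ✓]
32^4 ≡ 24 (mod 53)  [q = 13: ≢ 1 ✓]
Every test exponent gives a nontrivial residue, hence 32 generates the full group.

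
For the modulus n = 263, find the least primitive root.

5

φ(263) = 263 − 1 = 262 = 2 · 131.
Test candidates g = 2, 3, … against the prime factors q ∈ {2, 131} of φ(263): g is a generator iff g^(262/q) ≢ 1 for every such q.
g = 2: 2^131 ≡ 1 — hits 1, so not a primitive root.
g = 3: 3^131 ≡ 1 — hits 1, so not a primitive root.
g = 4: 4^131 ≡ 1 — hits 1, so not a primitive root.
g = 5: 5^131 ≡ 262; 5^2 ≡ 25 — none is 1, so 5 is a primitive root.
So 5 is the smallest generator of (Z/263Z)^×.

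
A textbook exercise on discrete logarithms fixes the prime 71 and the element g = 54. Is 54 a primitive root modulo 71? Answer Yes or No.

No

φ(71) = 71 − 1 = 70 = 2 · 5 · 7.
It suffices to check that the order of 54 is not a proper divisor of 70: compute 54^(70/q) for q ∈ {2, 5, 7}.
54^35 ≡ 1 (mod 71)  [q = 2: ≡ 1 ✗]
54^14 ≡ 25 (mod 71)  [q = 5: ≢ 1 ✓]
54^10 ≡ 1 (mod 71)  [q = 7: ≡ 1 ✗]
54^35 ≡ 1 shows ord(54) | 35, strictly less than φ(71); not a primitive root.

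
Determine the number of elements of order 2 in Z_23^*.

φ(23) = 23 − 1 = 22 = 2 · 11.
In a cyclic group of order 22, there are φ(d) elements of order d for each divisor d of 22, and zero for non-divisors.
2 | 22, and φ(2) = 2 − 1 = 1.

1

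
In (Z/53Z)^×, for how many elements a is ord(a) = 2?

1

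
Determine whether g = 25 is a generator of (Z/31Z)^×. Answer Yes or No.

No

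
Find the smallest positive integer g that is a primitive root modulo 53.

2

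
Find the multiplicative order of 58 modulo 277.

276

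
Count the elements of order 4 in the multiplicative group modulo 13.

2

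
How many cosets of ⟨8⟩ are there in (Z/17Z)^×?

The order of 8 must divide φ(17) = 17 − 1 = 16 = 2^4.
Divisors of 16: 1, 2, 4, 8, 16.
Test each divisor d:
8^1 ≡ 8 (mod 17)
8^2 ≡ 13 (mod 17)
8^4 ≡ 16 (mod 17)
8^8 ≡ 1 (mod 17) ✓
Thus |⟨8⟩| = ord(8) = 8.
The index is φ(17) / ord(8) = 16 / 8 = 2.

2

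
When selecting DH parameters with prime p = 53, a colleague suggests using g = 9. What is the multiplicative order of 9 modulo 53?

26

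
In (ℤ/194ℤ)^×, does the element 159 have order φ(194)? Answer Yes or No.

No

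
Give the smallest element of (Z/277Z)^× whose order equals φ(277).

5

φ(277) = 277 − 1 = 276 = 2^2 · 3 · 23.
Test candidates g = 2, 3, … against the prime factors q ∈ {2, 3, 23} of φ(277): g is a generator iff g^(276/q) ≢ 1 for every such q.
g = 2: 2^138 ≡ 276; 2^92 ≡ 1 — hits 1, so not a primitive root.
g = 3: 3^138 ≡ 1 — hits 1, so not a primitive root.
g = 4: 4^138 ≡ 1 — hits 1, so not a primitive root.
g = 5: 5^138 ≡ 276; 5^92 ≡ 116; 5^12 ≡ 27 — none is 1, so 5 is a primitive root.
So 5 is the smallest generator of (Z/277Z)^×.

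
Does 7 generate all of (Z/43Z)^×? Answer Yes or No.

No

φ(43) = 43 − 1 = 42 = 2 · 3 · 7.
It suffices to check that the order of 7 is not a proper divisor of 42: compute 7^(42/q) for q ∈ {2, 3, 7}.
7^21 ≡ 42 (mod 43)  [q = 2: ≢ 1 ✓]
7^14 ≡ 6 (mod 43)  [q = 3: ≢ 1 ✓]
7^6 ≡ 1 (mod 43)  [q = 7: ≡ 1 ✗]
The check at q = 7 fails, so 7 generates a proper subgroup.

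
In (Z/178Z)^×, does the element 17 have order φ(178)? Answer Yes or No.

No

φ(178) = φ(2)·φ(89) = 1·88 = 88 = 2^3 · 11.
An element g generates (Z/178Z)^× iff g^(88/q) ≢ 1 (mod 178) for each prime q ∈ {2, 11}.
17^44 ≡ 1 (mod 178)  [q = 2: ≡ 1 ✗]
17^8 ≡ 97 (mod 178)  [q = 11: ≢ 1 ✓]
Since 17^44 ≡ 1, the order of 17 divides 44 < 88, so 17 is not a primitive root.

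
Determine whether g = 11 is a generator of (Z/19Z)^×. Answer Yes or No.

No

φ(19) = 19 − 1 = 18 = 2 · 3^2.
Test 11^(18/q) mod 19 for each prime factor q of 18:
11^9 ≡ 1 (mod 19)  [q = 2: ≡ 1 ✗]
11^6 ≡ 1 (mod 19)  [q = 3: ≡ 1 ✗]
11^9 ≡ 1 shows ord(11) | 9, strictly less than φ(19); not a primitive root.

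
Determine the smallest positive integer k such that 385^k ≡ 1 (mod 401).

Since 385 ∈ (Z/401Z)^×, its order divides φ(401) = 401 − 1 = 400 = 2^4 · 5^2.
Divisors of 400: 1, 2, 4, 5, 8, 10, 16, 20, 25, 40, 50, 80, 100, 200, 400.
Test each divisor d:
385^1 ≡ 385
385^2 ≡ 256
385^4 ≡ 173
385^5 ≡ 39
385^8 ≡ 255
385^10 ≡ 318
385^16 ≡ 63
385^20 ≡ 72
385^25 ≡ 1
The smallest such exponent is 25, so the order of 385 is 25.

25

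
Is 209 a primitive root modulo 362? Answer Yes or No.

Yes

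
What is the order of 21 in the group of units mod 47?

23

ord(21) | φ(47) = 47 − 1 = 46 = 2 · 23.
Divisors of 46: 1, 2, 23, 46.
Test each divisor d:
21^1 ≡ 21 (mod 47)
21^2 ≡ 18 (mod 47)
21^23 ≡ 1 (mod 47) ✓
Therefore the multiplicative order of 21 modulo 47 is 23.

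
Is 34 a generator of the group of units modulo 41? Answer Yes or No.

φ(41) = 41 − 1 = 40 = 2^3 · 5.
Test 34^(40/q) mod 41 for each prime factor q of 40:
34^20 ≡ 40 (mod 41)  [q = 2: ≢ 1 ✓]
34^8 ≡ 37 (mod 41)  [q = 5: ≢ 1 ✓]
None equal 1, so ord_41(34) = 40: 34 is a primitive root.

Yes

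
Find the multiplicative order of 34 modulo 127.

63

By Lagrange's theorem, ord_127(34) divides φ(127) = 127 − 1 = 126 = 2 · 3^2 · 7.
Divisors of 126: 1, 2, 3, 6, 7, 9, 14, 18, 21, 42, 63, 126.
Test each divisor d:
34^1 ≡ 34
34^2 ≡ 13
34^3 ≡ 61
34^6 ≡ 38
34^7 ≡ 22
34^9 ≡ 32
34^14 ≡ 103
34^18 ≡ 8
34^21 ≡ 107
34^42 ≡ 19
34^63 ≡ 1
So ord_127(34) = 63.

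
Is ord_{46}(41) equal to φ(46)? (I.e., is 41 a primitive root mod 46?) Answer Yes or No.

No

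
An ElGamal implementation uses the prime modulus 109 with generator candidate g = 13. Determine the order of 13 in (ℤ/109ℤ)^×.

108

By Lagrange's theorem, ord_109(13) divides φ(109) = 109 − 1 = 108 = 2^2 · 3^3.
Divisors of 108: 1, 2, 3, 4, 6, 9, 12, 18, 27, 36, 54, 108.
Compute 13^d (mod 109) for the divisors d until we hit 1:
13^1 ≡ 13 (mod 109)
13^2 ≡ 60 (mod 109)
13^3 ≡ 17 (mod 109)
13^4 ≡ 3 (mod 109)
13^6 ≡ 71 (mod 109)
13^9 ≡ 8 (mod 109)
13^12 ≡ 27 (mod 109)
13^18 ≡ 64 (mod 109)
13^27 ≡ 76 (mod 109)
13^36 ≡ 63 (mod 109)
13^54 ≡ 108 (mod 109)
13^108 ≡ 1 (mod 109) ✓
The smallest such exponent is 108, so the order of 13 is 108.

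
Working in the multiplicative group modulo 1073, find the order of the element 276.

252

ord(276) | φ(1073) = φ(29·37) = (29−1)·(37−1) = 28·36 = 1008 = 2^4 · 3^2 · 7.
Divisors of 1008: 1, 2, 3, 4, 6, 7, 8, 9, 12, 14, 16, 18, 21, 24, 28, 36, 42, 48, 56, 63, 72, 84, 112, 126, 144, 168, 252, 336, 504, 1008.
Test each divisor d:
276^1 ≡ 276 (mod 1073)
276^2 ≡ 1066 (mod 1073)
276^3 ≡ 214 (mod 1073)
276^4 ≡ 49 (mod 1073)
276^6 ≡ 730 (mod 1073)
276^7 ≡ 829 (mod 1073)
276^8 ≡ 255 (mod 1073)
276^9 ≡ 635 (mod 1073)
276^12 ≡ 692 (mod 1073)
276^14 ≡ 521 (mod 1073)
276^16 ≡ 645 (mod 1073)
276^18 ≡ 850 (mod 1073)
276^21 ≡ 563 (mod 1073)
276^24 ≡ 306 (mod 1073)
276^28 ≡ 1045 (mod 1073)
276^36 ≡ 371 (mod 1073)
276^42 ≡ 434 (mod 1073)
276^48 ≡ 285 (mod 1073)
276^56 ≡ 784 (mod 1073)
276^63 ≡ 771 (mod 1073)
276^72 ≡ 297 (mod 1073)
276^84 ≡ 581 (mod 1073)
276^112 ≡ 900 (mod 1073)
276^126 ≡ 1072 (mod 1073)
276^144 ≡ 223 (mod 1073)
276^168 ≡ 639 (mod 1073)
276^252 ≡ 1 (mod 1073) ✓
The smallest such exponent is 252, so the order of 276 is 252.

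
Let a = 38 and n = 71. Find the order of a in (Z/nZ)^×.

35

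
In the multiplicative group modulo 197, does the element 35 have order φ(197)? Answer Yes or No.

φ(197) = 197 − 1 = 196 = 2^2 · 7^2.
An element g generates (Z/197Z)^× iff g^(196/q) ≢ 1 (mod 197) for each prime q ∈ {2, 7}.
35^98 ≡ 196 (mod 197)  [q = 2: ≢ 1 ✓]
35^28 ≡ 164 (mod 197)  [q = 7: ≢ 1 ✓]
None equal 1, so ord_197(35) = 196: 35 is a primitive root.

Yes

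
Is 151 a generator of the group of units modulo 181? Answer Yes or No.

φ(181) = 181 − 1 = 180 = 2^2 · 3^2 · 5.
151 is a primitive root mod 181 iff 151^(φ(181)/q) ≢ 1 for every prime q | φ(181), i.e. q ∈ {2, 3, 5}.
151^90 ≡ 180 (mod 181)  [q = 2: ≢ 1 ✓]
151^60 ≡ 1 (mod 181)  [q = 3: ≡ 1 ✗]
151^36 ≡ 125 (mod 181)  [q = 5: ≢ 1 ✓]
Since 151^60 ≡ 1, the order of 151 divides 60 < 180, so 151 is not a primitive root.

No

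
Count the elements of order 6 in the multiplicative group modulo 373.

2

φ(373) = 373 − 1 = 372 = 2^2 · 3 · 31.
In a cyclic group of order 372, there are φ(d) elements of order d for each divisor d of 372, and zero for non-divisors.
6 = 2 · 3 divides 372, and φ(6) = 2.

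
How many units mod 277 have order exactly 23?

22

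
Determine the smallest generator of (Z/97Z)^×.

5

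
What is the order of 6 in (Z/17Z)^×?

16

The order of 6 must divide φ(17) = 17 − 1 = 16 = 2^4.
Divisors of 16: 1, 2, 4, 8, 16.
Check 6^d mod 17 for each divisor in increasing order:
6^1 ≡ 6
6^2 ≡ 2
6^4 ≡ 4
6^8 ≡ 16
6^16 ≡ 1
The smallest such exponent is 16, so the order of 6 is 16.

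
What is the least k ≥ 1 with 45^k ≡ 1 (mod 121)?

Since 45 ∈ (Z/121Z)^×, its order divides φ(121) = φ(11^2) = 11·(11−1) = 110 = 2 · 5 · 11.
Divisors of 110: 1, 2, 5, 10, 11, 22, 55, 110.
Compute 45^d (mod 121) for the divisors d until we hit 1:
45^1 ≡ 45 (mod 121)
45^2 ≡ 89 (mod 121)
45^5 ≡ 100 (mod 121)
45^10 ≡ 78 (mod 121)
45^11 ≡ 1 (mod 121) ✓
Hence ord(45) = 11.

11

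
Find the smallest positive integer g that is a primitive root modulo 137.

3

φ(137) = 137 − 1 = 136 = 2^3 · 17.
Test candidates g = 2, 3, … against the prime factors q ∈ {2, 17} of φ(137): g is a generator iff g^(136/q) ≢ 1 for every such q.
g = 2: 2^68 ≡ 1 — hits 1, so not a primitive root.
g = 3: 3^68 ≡ 136; 3^8 ≡ 122 — none is 1, so 3 is a primitive root.
So 3 is the smallest generator of (Z/137Z)^×.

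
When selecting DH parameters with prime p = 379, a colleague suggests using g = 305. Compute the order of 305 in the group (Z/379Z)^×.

ord(305) | φ(379) = 379 − 1 = 378 = 2 · 3^3 · 7.
Divisors of 378: 1, 2, 3, 6, 7, 9, 14, 18, 21, 27, 42, 54, 63, 126, 189, 378.
Test each divisor d:
305^1 ≡ 305
305^2 ≡ 170
305^3 ≡ 306
305^6 ≡ 23
305^7 ≡ 193
305^9 ≡ 216
305^14 ≡ 107
305^18 ≡ 39
305^21 ≡ 185
305^27 ≡ 86
305^42 ≡ 115
305^54 ≡ 195
305^63 ≡ 51
305^126 ≡ 327
305^189 ≡ 1
So ord_379(305) = 189.

189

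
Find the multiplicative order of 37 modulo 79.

By Lagrange's theorem, ord_79(37) divides φ(79) = 79 − 1 = 78 = 2 · 3 · 13.
Divisors of 78: 1, 2, 3, 6, 13, 26, 39, 78.
Evaluate successive powers at the divisors of 78:
37^1 ≡ 37 (mod 79)
37^2 ≡ 26 (mod 79)
37^3 ≡ 14 (mod 79)
37^6 ≡ 38 (mod 79)
37^13 ≡ 24 (mod 79)
37^26 ≡ 23 (mod 79)
37^39 ≡ 78 (mod 79)
37^78 ≡ 1 (mod 79) ✓
Hence ord(37) = 78.

78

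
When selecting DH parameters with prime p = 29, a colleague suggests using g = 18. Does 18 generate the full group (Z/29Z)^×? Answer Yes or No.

Yes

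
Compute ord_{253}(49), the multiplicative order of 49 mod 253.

By Lagrange's theorem, ord_253(49) divides φ(253) = φ(11·23) = (11−1)·(23−1) = 10·22 = 220 = 2^2 · 5 · 11.
Divisors of 220: 1, 2, 4, 5, 10, 11, 20, 22, 44, 55, 110, 220.
Compute 49^d (mod 253) for the divisors d until we hit 1:
49^1 ≡ 49 (mod 253)
49^2 ≡ 124 (mod 253)
49^4 ≡ 196 (mod 253)
49^5 ≡ 243 (mod 253)
49^10 ≡ 100 (mod 253)
49^11 ≡ 93 (mod 253)
49^20 ≡ 133 (mod 253)
49^22 ≡ 47 (mod 253)
49^44 ≡ 185 (mod 253)
49^55 ≡ 1 (mod 253) ✓
Therefore the multiplicative order of 49 modulo 253 is 55.

55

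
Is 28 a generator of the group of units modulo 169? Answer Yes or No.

Yes

φ(169) = φ(13^2) = 13·(13−1) = 156 = 2^2 · 3 · 13.
An element g generates (Z/169Z)^× iff g^(156/q) ≢ 1 (mod 169) for each prime q ∈ {2, 3, 13}.
28^78 ≡ 168 (mod 169)  [q = 2: ≢ 1 ✓]
28^52 ≡ 146 (mod 169)  [q = 3: ≢ 1 ✓]
28^12 ≡ 27 (mod 169)  [q = 13: ≢ 1 ✓]
None equal 1, so ord_169(28) = 156: 28 is a primitive root.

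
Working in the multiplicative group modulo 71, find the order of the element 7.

70

The order of 7 must divide φ(71) = 71 − 1 = 70 = 2 · 5 · 7.
Divisors of 70: 1, 2, 5, 7, 10, 14, 35, 70.
Evaluate successive powers at the divisors of 70:
7^1 ≡ 7
7^2 ≡ 49
7^5 ≡ 51
7^7 ≡ 14
7^10 ≡ 45
7^14 ≡ 54
7^35 ≡ 70
7^70 ≡ 1
The smallest such exponent is 70, so the order of 7 is 70.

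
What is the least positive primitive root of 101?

2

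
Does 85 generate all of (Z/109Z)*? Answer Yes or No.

φ(109) = 109 − 1 = 108 = 2^2 · 3^3.
It suffices to check that the order of 85 is not a proper divisor of 108: compute 85^(108/q) for q ∈ {2, 3}.
85^54 ≡ 108 (mod 109)  [q = 2: ≢ 1 ✓]
85^36 ≡ 63 (mod 109)  [q = 3: ≢ 1 ✓]
Every test exponent gives a nontrivial residue, hence 85 generates the full group.

Yes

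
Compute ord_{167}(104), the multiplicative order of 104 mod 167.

166

The order of 104 must divide φ(167) = 167 − 1 = 166 = 2 · 83.
Divisors of 166: 1, 2, 83, 166.
Evaluate successive powers at the divisors of 166:
104^1 ≡ 104
104^2 ≡ 128
104^83 ≡ 166
104^166 ≡ 1
The smallest such exponent is 166, so the order of 104 is 166.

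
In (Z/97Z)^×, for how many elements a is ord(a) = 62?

φ(97) = 97 − 1 = 96 = 2^5 · 3.
In a cyclic group of order 96, there are φ(d) elements of order d for each divisor d of 96, and zero for non-divisors.
62 does not divide 96, so no element of (Z/97Z)^× has order 62.

0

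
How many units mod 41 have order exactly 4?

φ(41) = 41 − 1 = 40 = 2^3 · 5.
In a cyclic group of order 40, there are φ(d) elements of order d for each divisor d of 40, and zero for non-divisors.
4 = 2^2 divides 40, and φ(4) = 2.

2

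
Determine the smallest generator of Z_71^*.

7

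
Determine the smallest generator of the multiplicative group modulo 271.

6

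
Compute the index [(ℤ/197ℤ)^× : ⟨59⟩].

By Lagrange's theorem, ord_197(59) divides φ(197) = 197 − 1 = 196 = 2^2 · 7^2.
Divisors of 196: 1, 2, 4, 7, 14, 28, 49, 98, 196.
Evaluate successive powers at the divisors of 196:
59^1 ≡ 59
59^2 ≡ 132
59^4 ≡ 88
59^7 ≡ 178
59^14 ≡ 164
59^28 ≡ 104
59^49 ≡ 1
Thus |⟨59⟩| = ord(59) = 49.
Index = |(Z/197Z)^×| / |⟨59⟩| = 196 / 49 = 4.

4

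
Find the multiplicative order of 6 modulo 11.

10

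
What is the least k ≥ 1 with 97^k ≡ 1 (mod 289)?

272

ord(97) | φ(289) = φ(17^2) = 17·(17−1) = 272 = 2^4 · 17.
Divisors of 272: 1, 2, 4, 8, 16, 17, 34, 68, 136, 272.
Compute 97^d (mod 289) for the divisors d until we hit 1:
97^1 ≡ 97 (mod 289)
97^2 ≡ 161 (mod 289)
97^4 ≡ 200 (mod 289)
97^8 ≡ 118 (mod 289)
97^16 ≡ 52 (mod 289)
97^17 ≡ 131 (mod 289)
97^34 ≡ 110 (mod 289)
97^68 ≡ 251 (mod 289)
97^136 ≡ 288 (mod 289)
97^272 ≡ 1 (mod 289) ✓
The smallest such exponent is 272, so the order of 97 is 272.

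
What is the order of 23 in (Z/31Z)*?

10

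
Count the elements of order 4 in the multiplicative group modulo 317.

2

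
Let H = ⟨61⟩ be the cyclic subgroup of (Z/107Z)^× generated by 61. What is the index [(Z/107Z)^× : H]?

ord(61) | φ(107) = 107 − 1 = 106 = 2 · 53.
Divisors of 106: 1, 2, 53, 106.
Compute 61^d (mod 107) for the divisors d until we hit 1:
61^1 ≡ 61
61^2 ≡ 83
61^53 ≡ 1
The order of 61 is 53, so the subgroup it generates has 53 elements.
[(Z/107Z)^× : ⟨61⟩] = 106/53 = 2.

2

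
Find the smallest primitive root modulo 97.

φ(97) = 97 − 1 = 96 = 2^5 · 3.
g is a primitive root iff g^(96/q) ≢ 1 (mod 97) for each prime q ∈ {2, 3}.
g = 2: 2^48 ≡ 1 — hits 1, so not a primitive root.
g = 3: 3^48 ≡ 1 — hits 1, so not a primitive root.
g = 4: 4^48 ≡ 1 — hits 1, so not a primitive root.
g = 5: 5^48 ≡ 96; 5^32 ≡ 35 — none is 1, so 5 is a primitive root.
So 5 is the smallest generator of (Z/97Z)^×.

5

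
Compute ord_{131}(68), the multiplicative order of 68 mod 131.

The order of 68 must divide φ(131) = 131 − 1 = 130 = 2 · 5 · 13.
Divisors of 130: 1, 2, 5, 10, 13, 26, 65, 130.
Check 68^d mod 131 for each divisor in increasing order:
68^1 ≡ 68
68^2 ≡ 39
68^5 ≡ 69
68^10 ≡ 45
68^13 ≡ 130
68^26 ≡ 1
The smallest such exponent is 26, so the order of 68 is 26.

26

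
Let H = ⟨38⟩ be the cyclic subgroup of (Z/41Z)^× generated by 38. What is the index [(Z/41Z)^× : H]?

The order of 38 must divide φ(41) = 41 − 1 = 40 = 2^3 · 5.
Divisors of 40: 1, 2, 4, 5, 8, 10, 20, 40.
Evaluate successive powers at the divisors of 40:
38^1 ≡ 38 (mod 41)
38^2 ≡ 9 (mod 41)
38^4 ≡ 40 (mod 41)
38^5 ≡ 3 (mod 41)
38^8 ≡ 1 (mod 41) ✓
The order of 38 is 8, so the subgroup it generates has 8 elements.
[(Z/41Z)^× : ⟨38⟩] = 40/8 = 5.

5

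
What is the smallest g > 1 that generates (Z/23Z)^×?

5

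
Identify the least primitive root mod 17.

3

φ(17) = 17 − 1 = 16 = 2^4.
Test candidates g = 2, 3, … against the prime factors q ∈ {2} of φ(17): g is a generator iff g^(16/q) ≢ 1 for every such q.
g = 2: 2^8 ≡ 1 — hits 1, so not a primitive root.
g = 3: 3^8 ≡ 16 — none is 1, so 3 is a primitive root.
So 3 is the smallest generator of (Z/17Z)^×.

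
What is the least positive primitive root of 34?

φ(34) = φ(2)·φ(17) = 1·16 = 16 = 2^4.
g is a primitive root iff g^(16/q) ≢ 1 (mod 34) for each prime q ∈ {2}.
g = 2: gcd(2, 34) = 2 > 1, not a unit — skip.
g = 3: 3^8 ≡ 33 — none is 1, so 3 is a primitive root.
So 3 is the smallest generator of (Z/34Z)^×.

3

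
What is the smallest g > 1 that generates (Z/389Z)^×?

2

φ(389) = 389 − 1 = 388 = 2^2 · 97.
g is a primitive root iff g^(388/q) ≢ 1 (mod 389) for each prime q ∈ {2, 97}.
g = 2: 2^194 ≡ 388; 2^4 ≡ 16 — none is 1, so 2 is a primitive root.
So 2 is the smallest generator of (Z/389Z)^×.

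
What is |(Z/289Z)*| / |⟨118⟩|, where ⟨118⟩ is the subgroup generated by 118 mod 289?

8

Since 118 ∈ (Z/289Z)^×, its order divides φ(289) = φ(17^2) = 17·(17−1) = 272 = 2^4 · 17.
Divisors of 272: 1, 2, 4, 8, 16, 17, 34, 68, 136, 272.
Compute 118^d (mod 289) for the divisors d until we hit 1:
118^1 ≡ 118
118^2 ≡ 52
118^4 ≡ 103
118^8 ≡ 205
118^16 ≡ 120
118^17 ≡ 288
118^34 ≡ 1
Thus |⟨118⟩| = ord(118) = 34.
Index = |(Z/289Z)^×| / |⟨118⟩| = 272 / 34 = 8.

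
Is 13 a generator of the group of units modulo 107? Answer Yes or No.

No

φ(107) = 107 − 1 = 106 = 2 · 53.
13 is a primitive root mod 107 iff 13^(φ(107)/q) ≢ 1 for every prime q | φ(107), i.e. q ∈ {2, 53}.
13^53 ≡ 1 (mod 107)  [q = 2: ≡ 1 ✗]
13^2 ≡ 62 (mod 107)  [q = 53: ≢ 1 ✓]
13^53 ≡ 1 shows ord(13) | 53, strictly less than φ(107); not a primitive root.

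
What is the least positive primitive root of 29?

2

φ(29) = 29 − 1 = 28 = 2^2 · 7.
Test candidates g = 2, 3, … against the prime factors q ∈ {2, 7} of φ(29): g is a generator iff g^(28/q) ≢ 1 for every such q.
g = 2: 2^14 ≡ 28; 2^4 ≡ 16 — none is 1, so 2 is a primitive root.
So 2 is the smallest generator of (Z/29Z)^×.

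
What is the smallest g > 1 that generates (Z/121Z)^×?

φ(121) = φ(11^2) = 11·(11−1) = 110 = 2 · 5 · 11.
Test candidates g = 2, 3, … against the prime factors q ∈ {2, 5, 11} of φ(121): g is a generator iff g^(110/q) ≢ 1 for every such q.
g = 2: 2^55 ≡ 120; 2^22 ≡ 81; 2^10 ≡ 56 — none is 1, so 2 is a primitive root.
The smallest primitive root modulo 121 is 2.

2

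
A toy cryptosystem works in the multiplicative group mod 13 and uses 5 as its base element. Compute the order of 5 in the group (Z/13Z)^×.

4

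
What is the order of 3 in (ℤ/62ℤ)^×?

30

Since 3 ∈ (Z/62Z)^×, its order divides φ(62) = φ(2)·φ(31) = 1·30 = 30 = 2 · 3 · 5.
Divisors of 30: 1, 2, 3, 5, 6, 10, 15, 30.
Compute 3^d (mod 62) for the divisors d until we hit 1:
3^1 ≡ 3 (mod 62)
3^2 ≡ 9 (mod 62)
3^3 ≡ 27 (mod 62)
3^5 ≡ 57 (mod 62)
3^6 ≡ 47 (mod 62)
3^10 ≡ 25 (mod 62)
3^15 ≡ 61 (mod 62)
3^30 ≡ 1 (mod 62) ✓
The smallest such exponent is 30, so the order of 3 is 30.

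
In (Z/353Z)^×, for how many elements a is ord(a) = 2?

φ(353) = 353 − 1 = 352 = 2^5 · 11.
(Z/353Z)^× is cyclic (|G| = 352); a cyclic group of order m has exactly φ(d) elements of each order d | m, and none otherwise.
2 | 352, and φ(2) = 2 − 1 = 1.

1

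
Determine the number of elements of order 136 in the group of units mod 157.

0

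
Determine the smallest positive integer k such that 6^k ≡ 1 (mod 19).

The order of 6 must divide φ(19) = 19 − 1 = 18 = 2 · 3^2.
Divisors of 18: 1, 2, 3, 6, 9, 18.
Test each divisor d:
6^1 ≡ 6 (mod 19)
6^2 ≡ 17 (mod 19)
6^3 ≡ 7 (mod 19)
6^6 ≡ 11 (mod 19)
6^9 ≡ 1 (mod 19) ✓
Therefore the multiplicative order of 6 modulo 19 is 9.

9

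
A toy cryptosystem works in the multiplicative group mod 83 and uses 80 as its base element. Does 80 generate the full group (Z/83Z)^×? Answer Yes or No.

φ(83) = 83 − 1 = 82 = 2 · 41.
An element g generates (Z/83Z)^× iff g^(82/q) ≢ 1 (mod 83) for each prime q ∈ {2, 41}.
80^41 ≡ 82 (mod 83)  [q = 2: ≢ 1 ✓]
80^2 ≡ 9 (mod 83)  [q = 41: ≢ 1 ✓]
Every test exponent gives a nontrivial residue, hence 80 generates the full group.

Yes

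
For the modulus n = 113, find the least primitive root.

3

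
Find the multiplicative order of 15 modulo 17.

The order of 15 must divide φ(17) = 17 − 1 = 16 = 2^4.
Divisors of 16: 1, 2, 4, 8, 16.
Check 15^d mod 17 for each divisor in increasing order:
15^1 ≡ 15
15^2 ≡ 4
15^4 ≡ 16
15^8 ≡ 1
Hence ord(15) = 8.

8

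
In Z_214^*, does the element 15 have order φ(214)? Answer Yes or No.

φ(214) = φ(2)·φ(107) = 1·106 = 106 = 2 · 53.
It suffices to check that the order of 15 is not a proper divisor of 106: compute 15^(106/q) for q ∈ {2, 53}.
15^53 ≡ 213 (mod 214)  [q = 2: ≢ 1 ✓]
15^2 ≡ 11 (mod 214)  [q = 53: ≢ 1 ✓]
None equal 1, so ord_214(15) = 106: 15 is a primitive root.

Yes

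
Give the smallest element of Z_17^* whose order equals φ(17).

φ(17) = 17 − 1 = 16 = 2^4.
Test candidates g = 2, 3, … against the prime factors q ∈ {2} of φ(17): g is a generator iff g^(16/q) ≢ 1 for every such q.
g = 2: 2^8 ≡ 1 — hits 1, so not a primitive root.
g = 3: 3^8 ≡ 16 — none is 1, so 3 is a primitive root.
The smallest primitive root modulo 17 is 3.

3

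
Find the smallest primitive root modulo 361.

φ(361) = φ(19^2) = 19·(19−1) = 342 = 2 · 3^2 · 19.
Test candidates g = 2, 3, … against the prime factors q ∈ {2, 3, 19} of φ(361): g is a generator iff g^(342/q) ≢ 1 for every such q.
g = 2: 2^171 ≡ 360; 2^114 ≡ 292; 2^18 ≡ 58 — none is 1, so 2 is a primitive root.
Hence the least primitive root of 361 is 2.

2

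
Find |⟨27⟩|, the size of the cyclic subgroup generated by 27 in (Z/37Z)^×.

6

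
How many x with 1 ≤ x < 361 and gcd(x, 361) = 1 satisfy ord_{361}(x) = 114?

φ(361) = φ(19^2) = 19·(19−1) = 342 = 2 · 3^2 · 19.
Since (Z/361Z)^× is cyclic of order 342, the number of elements of order d is φ(d) when d | 342 and 0 otherwise.
114 = 2 · 3 · 19 divides 342, and φ(114) = 36.

36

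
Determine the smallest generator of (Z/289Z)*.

3

φ(289) = φ(17^2) = 17·(17−1) = 272 = 2^4 · 17.
Test candidates g = 2, 3, … against the prime factors q ∈ {2, 17} of φ(289): g is a generator iff g^(272/q) ≢ 1 for every such q.
g = 2: 2^136 ≡ 1 — hits 1, so not a primitive root.
g = 3: 3^136 ≡ 288; 3^16 ≡ 171 — none is 1, so 3 is a primitive root.
So 3 is the smallest generator of (Z/289Z)^×.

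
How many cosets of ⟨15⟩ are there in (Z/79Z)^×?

By Lagrange's theorem, ord_79(15) divides φ(79) = 79 − 1 = 78 = 2 · 3 · 13.
Divisors of 78: 1, 2, 3, 6, 13, 26, 39, 78.
Evaluate successive powers at the divisors of 78:
15^1 ≡ 15
15^2 ≡ 67
15^3 ≡ 57
15^6 ≡ 10
15^13 ≡ 78
15^26 ≡ 1
The order of 15 is 26, so the subgroup it generates has 26 elements.
Index = |(Z/79Z)^×| / |⟨15⟩| = 78 / 26 = 3.

3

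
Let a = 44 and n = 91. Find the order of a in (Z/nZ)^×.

12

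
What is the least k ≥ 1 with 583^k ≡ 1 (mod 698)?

By Lagrange's theorem, ord_698(583) divides φ(698) = φ(2)·φ(349) = 1·348 = 348 = 2^2 · 3 · 29.
Divisors of 348: 1, 2, 3, 4, 6, 12, 29, 58, 87, 116, 174, 348.
Compute 583^d (mod 698) for the divisors d until we hit 1:
583^1 ≡ 583 (mod 698)
583^2 ≡ 661 (mod 698)
583^3 ≡ 67 (mod 698)
583^4 ≡ 671 (mod 698)
583^6 ≡ 301 (mod 698)
583^12 ≡ 559 (mod 698)
583^29 ≡ 1 (mod 698) ✓
Therefore the multiplicative order of 583 modulo 698 is 29.

29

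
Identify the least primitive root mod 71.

7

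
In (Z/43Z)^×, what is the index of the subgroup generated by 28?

Since 28 ∈ (Z/43Z)^×, its order divides φ(43) = 43 − 1 = 42 = 2 · 3 · 7.
Divisors of 42: 1, 2, 3, 6, 7, 14, 21, 42.
Test each divisor d:
28^1 ≡ 28
28^2 ≡ 10
28^3 ≡ 22
28^6 ≡ 11
28^7 ≡ 7
28^14 ≡ 6
28^21 ≡ 42
28^42 ≡ 1
So ord_43(28) = 42, hence |⟨28⟩| = 42.
Index = |(Z/43Z)^×| / |⟨28⟩| = 42 / 42 = 1.

1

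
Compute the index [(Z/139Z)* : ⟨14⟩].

3

Since 14 ∈ (Z/139Z)^×, its order divides φ(139) = 139 − 1 = 138 = 2 · 3 · 23.
Divisors of 138: 1, 2, 3, 6, 23, 46, 69, 138.
Evaluate successive powers at the divisors of 138:
14^1 ≡ 14 (mod 139)
14^2 ≡ 57 (mod 139)
14^3 ≡ 103 (mod 139)
14^6 ≡ 45 (mod 139)
14^23 ≡ 138 (mod 139)
14^46 ≡ 1 (mod 139) ✓
The order of 14 is 46, so the subgroup it generates has 46 elements.
Index = |(Z/139Z)^×| / |⟨14⟩| = 138 / 46 = 3.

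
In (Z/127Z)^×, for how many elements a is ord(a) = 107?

0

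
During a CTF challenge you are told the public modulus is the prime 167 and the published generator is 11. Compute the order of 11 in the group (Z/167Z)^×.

83

ord(11) | φ(167) = 167 − 1 = 166 = 2 · 83.
Divisors of 166: 1, 2, 83, 166.
Compute 11^d (mod 167) for the divisors d until we hit 1:
11^1 ≡ 11
11^2 ≡ 121
11^83 ≡ 1
The smallest such exponent is 83, so the order of 11 is 83.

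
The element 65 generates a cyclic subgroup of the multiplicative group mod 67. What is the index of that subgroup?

By Lagrange's theorem, ord_67(65) divides φ(67) = 67 − 1 = 66 = 2 · 3 · 11.
Divisors of 66: 1, 2, 3, 6, 11, 22, 33, 66.
Evaluate successive powers at the divisors of 66:
65^1 ≡ 65 (mod 67)
65^2 ≡ 4 (mod 67)
65^3 ≡ 59 (mod 67)
65^6 ≡ 64 (mod 67)
65^11 ≡ 29 (mod 67)
65^22 ≡ 37 (mod 67)
65^33 ≡ 1 (mod 67) ✓
So ord_67(65) = 33, hence |⟨65⟩| = 33.
Index = |(Z/67Z)^×| / |⟨65⟩| = 66 / 33 = 2.

2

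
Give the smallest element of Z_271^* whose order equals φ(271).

6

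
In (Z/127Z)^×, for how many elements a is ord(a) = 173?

φ(127) = 127 − 1 = 126 = 2 · 3^2 · 7.
(Z/127Z)^× is cyclic (|G| = 126); a cyclic group of order m has exactly φ(d) elements of each order d | m, and none otherwise.
Here 126 is not a multiple of 173, so there are no elements of order 173.

0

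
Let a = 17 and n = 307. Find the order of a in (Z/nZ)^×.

The order of 17 must divide φ(307) = 307 − 1 = 306 = 2 · 3^2 · 17.
Divisors of 306: 1, 2, 3, 6, 9, 17, 18, 34, 51, 102, 153, 306.
Evaluate successive powers at the divisors of 306:
17^1 ≡ 17
17^2 ≡ 289
17^3 ≡ 1
Hence ord(17) = 3.

3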